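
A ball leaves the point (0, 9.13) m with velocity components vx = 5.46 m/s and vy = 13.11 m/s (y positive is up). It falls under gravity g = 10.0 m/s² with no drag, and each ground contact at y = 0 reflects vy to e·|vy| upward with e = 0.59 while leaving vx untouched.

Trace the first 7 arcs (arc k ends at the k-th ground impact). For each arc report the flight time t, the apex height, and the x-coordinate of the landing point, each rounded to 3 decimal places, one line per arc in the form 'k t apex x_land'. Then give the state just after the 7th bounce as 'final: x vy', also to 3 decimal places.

1 3.194 17.724 17.438
2 2.222 6.170 29.568
3 1.311 2.148 36.725
4 0.773 0.748 40.947
5 0.456 0.260 43.439
6 0.269 0.091 44.908
7 0.159 0.032 45.776
final: 45.776 0.469

Arc 1: start y=9.130, vy=13.110 → t=3.194, apex=17.724, x_land=17.438, impact vy=-18.827
  bounce: vy ← 0.59·18.827 = 11.108
Arc 2: start y=0.000, vy=11.108 → t=2.222, apex=6.170, x_land=29.568, impact vy=-11.108
  bounce: vy ← 0.59·11.108 = 6.554
Arc 3: start y=0.000, vy=6.554 → t=1.311, apex=2.148, x_land=36.725, impact vy=-6.554
  bounce: vy ← 0.59·6.554 = 3.867
Arc 4: start y=0.000, vy=3.867 → t=0.773, apex=0.748, x_land=40.947, impact vy=-3.867
  bounce: vy ← 0.59·3.867 = 2.281
Arc 5: start y=0.000, vy=2.281 → t=0.456, apex=0.260, x_land=43.439, impact vy=-2.281
  bounce: vy ← 0.59·2.281 = 1.346
Arc 6: start y=0.000, vy=1.346 → t=0.269, apex=0.091, x_land=44.908, impact vy=-1.346
  bounce: vy ← 0.59·1.346 = 0.794
Arc 7: start y=0.000, vy=0.794 → t=0.159, apex=0.032, x_land=45.776, impact vy=-0.794
  bounce: vy ← 0.59·0.794 = 0.469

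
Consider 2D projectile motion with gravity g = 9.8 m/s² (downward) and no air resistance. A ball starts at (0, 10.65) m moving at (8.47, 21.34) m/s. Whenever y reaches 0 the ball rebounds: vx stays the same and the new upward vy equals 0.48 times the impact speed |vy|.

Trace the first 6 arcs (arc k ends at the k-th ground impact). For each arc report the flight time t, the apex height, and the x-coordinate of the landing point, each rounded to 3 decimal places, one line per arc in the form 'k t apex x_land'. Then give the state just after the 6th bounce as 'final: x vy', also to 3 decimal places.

Arc 1: start y=10.650, vy=21.340 → t=4.807, apex=33.884, x_land=40.717, impact vy=-25.771
  bounce: vy ← 0.48·25.771 = 12.370
Arc 2: start y=0.000, vy=12.370 → t=2.524, apex=7.807, x_land=62.100, impact vy=-12.370
  bounce: vy ← 0.48·12.370 = 5.938
Arc 3: start y=0.000, vy=5.938 → t=1.212, apex=1.799, x_land=72.363, impact vy=-5.938
  bounce: vy ← 0.48·5.938 = 2.850
Arc 4: start y=0.000, vy=2.850 → t=0.582, apex=0.414, x_land=77.290, impact vy=-2.850
  bounce: vy ← 0.48·2.850 = 1.368
Arc 5: start y=0.000, vy=1.368 → t=0.279, apex=0.095, x_land=79.654, impact vy=-1.368
  bounce: vy ← 0.48·1.368 = 0.657
Arc 6: start y=0.000, vy=0.657 → t=0.134, apex=0.022, x_land=80.790, impact vy=-0.657
  bounce: vy ← 0.48·0.657 = 0.315

1 4.807 33.884 40.717
2 2.524 7.807 62.100
3 1.212 1.799 72.363
4 0.582 0.414 77.290
5 0.279 0.095 79.654
6 0.134 0.022 80.790
final: 80.790 0.315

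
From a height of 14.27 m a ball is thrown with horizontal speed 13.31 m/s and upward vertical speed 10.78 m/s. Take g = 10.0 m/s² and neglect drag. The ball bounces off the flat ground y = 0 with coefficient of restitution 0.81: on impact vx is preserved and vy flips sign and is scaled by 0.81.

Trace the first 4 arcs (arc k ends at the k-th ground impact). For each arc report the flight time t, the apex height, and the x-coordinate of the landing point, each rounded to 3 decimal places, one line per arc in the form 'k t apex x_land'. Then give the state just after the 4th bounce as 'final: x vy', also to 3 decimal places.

Arc 1: start y=14.270, vy=10.780 → t=3.082, apex=20.080, x_land=41.022, impact vy=-20.040
  bounce: vy ← 0.81·20.040 = 16.233
Arc 2: start y=0.000, vy=16.233 → t=3.247, apex=13.175, x_land=84.233, impact vy=-16.233
  bounce: vy ← 0.81·16.233 = 13.148
Arc 3: start y=0.000, vy=13.148 → t=2.630, apex=8.644, x_land=119.234, impact vy=-13.148
  bounce: vy ← 0.81·13.148 = 10.650
Arc 4: start y=0.000, vy=10.650 → t=2.130, apex=5.671, x_land=147.584, impact vy=-10.650
  bounce: vy ← 0.81·10.650 = 8.627

1 3.082 20.080 41.022
2 3.247 13.175 84.233
3 2.630 8.644 119.234
4 2.130 5.671 147.584
final: 147.584 8.627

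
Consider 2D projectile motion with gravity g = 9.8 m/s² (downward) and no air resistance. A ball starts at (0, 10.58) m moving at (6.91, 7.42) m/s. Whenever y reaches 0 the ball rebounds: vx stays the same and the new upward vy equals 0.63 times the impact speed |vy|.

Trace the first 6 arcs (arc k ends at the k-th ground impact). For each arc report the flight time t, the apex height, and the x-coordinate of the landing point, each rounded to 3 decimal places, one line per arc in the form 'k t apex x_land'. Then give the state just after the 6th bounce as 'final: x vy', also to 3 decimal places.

1 2.410 13.389 16.654
2 2.083 5.314 31.046
3 1.312 2.109 40.113
4 0.827 0.837 45.826
5 0.521 0.332 49.424
6 0.328 0.132 51.691
final: 51.691 1.013

Arc 1: start y=10.580, vy=7.420 → t=2.410, apex=13.389, x_land=16.654, impact vy=-16.200
  bounce: vy ← 0.63·16.200 = 10.206
Arc 2: start y=0.000, vy=10.206 → t=2.083, apex=5.314, x_land=31.046, impact vy=-10.206
  bounce: vy ← 0.63·10.206 = 6.430
Arc 3: start y=0.000, vy=6.430 → t=1.312, apex=2.109, x_land=40.113, impact vy=-6.430
  bounce: vy ← 0.63·6.430 = 4.051
Arc 4: start y=0.000, vy=4.051 → t=0.827, apex=0.837, x_land=45.826, impact vy=-4.051
  bounce: vy ← 0.63·4.051 = 2.552
Arc 5: start y=0.000, vy=2.552 → t=0.521, apex=0.332, x_land=49.424, impact vy=-2.552
  bounce: vy ← 0.63·2.552 = 1.608
Arc 6: start y=0.000, vy=1.608 → t=0.328, apex=0.132, x_land=51.691, impact vy=-1.608
  bounce: vy ← 0.63·1.608 = 1.013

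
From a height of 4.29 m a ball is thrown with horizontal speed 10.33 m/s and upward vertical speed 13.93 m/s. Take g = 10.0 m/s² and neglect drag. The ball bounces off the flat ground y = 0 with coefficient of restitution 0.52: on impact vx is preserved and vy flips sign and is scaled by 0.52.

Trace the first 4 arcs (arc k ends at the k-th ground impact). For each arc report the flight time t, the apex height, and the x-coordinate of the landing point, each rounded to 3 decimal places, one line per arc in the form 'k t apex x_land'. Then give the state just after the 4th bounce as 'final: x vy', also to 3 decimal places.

1 3.066 13.992 31.670
2 1.740 3.784 49.642
3 0.905 1.023 58.987
4 0.470 0.277 63.847
final: 63.847 1.223

Arc 1: start y=4.290, vy=13.930 → t=3.066, apex=13.992, x_land=31.670, impact vy=-16.729
  bounce: vy ← 0.52·16.729 = 8.699
Arc 2: start y=0.000, vy=8.699 → t=1.740, apex=3.784, x_land=49.642, impact vy=-8.699
  bounce: vy ← 0.52·8.699 = 4.523
Arc 3: start y=0.000, vy=4.523 → t=0.905, apex=1.023, x_land=58.987, impact vy=-4.523
  bounce: vy ← 0.52·4.523 = 2.352
Arc 4: start y=0.000, vy=2.352 → t=0.470, apex=0.277, x_land=63.847, impact vy=-2.352
  bounce: vy ← 0.52·2.352 = 1.223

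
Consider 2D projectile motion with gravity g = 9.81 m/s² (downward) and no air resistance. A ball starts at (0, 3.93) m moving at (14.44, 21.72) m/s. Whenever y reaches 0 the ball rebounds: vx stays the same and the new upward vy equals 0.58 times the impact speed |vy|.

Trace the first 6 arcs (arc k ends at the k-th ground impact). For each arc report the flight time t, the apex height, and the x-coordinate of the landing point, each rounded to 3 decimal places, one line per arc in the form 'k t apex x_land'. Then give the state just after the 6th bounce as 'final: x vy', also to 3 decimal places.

Arc 1: start y=3.930, vy=21.720 → t=4.602, apex=27.975, x_land=66.456, impact vy=-23.428
  bounce: vy ← 0.58·23.428 = 13.588
Arc 2: start y=0.000, vy=13.588 → t=2.770, apex=9.411, x_land=106.459, impact vy=-13.588
  bounce: vy ← 0.58·13.588 = 7.881
Arc 3: start y=0.000, vy=7.881 → t=1.607, apex=3.166, x_land=129.660, impact vy=-7.881
  bounce: vy ← 0.58·7.881 = 4.571
Arc 4: start y=0.000, vy=4.571 → t=0.932, apex=1.065, x_land=143.117, impact vy=-4.571
  bounce: vy ← 0.58·4.571 = 2.651
Arc 5: start y=0.000, vy=2.651 → t=0.541, apex=0.358, x_land=150.922, impact vy=-2.651
  bounce: vy ← 0.58·2.651 = 1.538
Arc 6: start y=0.000, vy=1.538 → t=0.313, apex=0.121, x_land=155.449, impact vy=-1.538
  bounce: vy ← 0.58·1.538 = 0.892

1 4.602 27.975 66.456
2 2.770 9.411 106.459
3 1.607 3.166 129.660
4 0.932 1.065 143.117
5 0.541 0.358 150.922
6 0.313 0.121 155.449
final: 155.449 0.892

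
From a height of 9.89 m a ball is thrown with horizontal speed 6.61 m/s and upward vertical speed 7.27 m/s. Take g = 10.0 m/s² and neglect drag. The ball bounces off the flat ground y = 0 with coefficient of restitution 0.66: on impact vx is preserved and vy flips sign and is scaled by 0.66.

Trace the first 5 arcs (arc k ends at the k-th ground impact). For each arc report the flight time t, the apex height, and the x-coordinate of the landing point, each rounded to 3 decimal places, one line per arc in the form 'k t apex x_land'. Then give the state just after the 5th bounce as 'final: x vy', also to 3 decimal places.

1 2.310 12.533 15.270
2 2.090 5.459 29.084
3 1.379 2.378 38.201
4 0.910 1.036 44.219
5 0.601 0.451 48.190
final: 48.190 1.983

Arc 1: start y=9.890, vy=7.270 → t=2.310, apex=12.533, x_land=15.270, impact vy=-15.832
  bounce: vy ← 0.66·15.832 = 10.449
Arc 2: start y=0.000, vy=10.449 → t=2.090, apex=5.459, x_land=29.084, impact vy=-10.449
  bounce: vy ← 0.66·10.449 = 6.896
Arc 3: start y=0.000, vy=6.896 → t=1.379, apex=2.378, x_land=38.201, impact vy=-6.896
  bounce: vy ← 0.66·6.896 = 4.552
Arc 4: start y=0.000, vy=4.552 → t=0.910, apex=1.036, x_land=44.219, impact vy=-4.552
  bounce: vy ← 0.66·4.552 = 3.004
Arc 5: start y=0.000, vy=3.004 → t=0.601, apex=0.451, x_land=48.190, impact vy=-3.004
  bounce: vy ← 0.66·3.004 = 1.983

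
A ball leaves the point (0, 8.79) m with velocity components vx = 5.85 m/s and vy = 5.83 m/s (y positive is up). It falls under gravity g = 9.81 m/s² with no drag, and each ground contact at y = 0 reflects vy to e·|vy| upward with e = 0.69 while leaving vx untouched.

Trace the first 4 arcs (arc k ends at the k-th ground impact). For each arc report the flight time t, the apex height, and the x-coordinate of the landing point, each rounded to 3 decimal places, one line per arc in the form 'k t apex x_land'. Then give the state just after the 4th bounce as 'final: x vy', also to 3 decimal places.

1 2.059 10.522 12.045
2 2.021 5.010 23.869
3 1.395 2.385 32.028
4 0.962 1.136 37.657
final: 37.657 3.257

Arc 1: start y=8.790, vy=5.830 → t=2.059, apex=10.522, x_land=12.045, impact vy=-14.368
  bounce: vy ← 0.69·14.368 = 9.914
Arc 2: start y=0.000, vy=9.914 → t=2.021, apex=5.010, x_land=23.869, impact vy=-9.914
  bounce: vy ← 0.69·9.914 = 6.841
Arc 3: start y=0.000, vy=6.841 → t=1.395, apex=2.385, x_land=32.028, impact vy=-6.841
  bounce: vy ← 0.69·6.841 = 4.720
Arc 4: start y=0.000, vy=4.720 → t=0.962, apex=1.136, x_land=37.657, impact vy=-4.720
  bounce: vy ← 0.69·4.720 = 3.257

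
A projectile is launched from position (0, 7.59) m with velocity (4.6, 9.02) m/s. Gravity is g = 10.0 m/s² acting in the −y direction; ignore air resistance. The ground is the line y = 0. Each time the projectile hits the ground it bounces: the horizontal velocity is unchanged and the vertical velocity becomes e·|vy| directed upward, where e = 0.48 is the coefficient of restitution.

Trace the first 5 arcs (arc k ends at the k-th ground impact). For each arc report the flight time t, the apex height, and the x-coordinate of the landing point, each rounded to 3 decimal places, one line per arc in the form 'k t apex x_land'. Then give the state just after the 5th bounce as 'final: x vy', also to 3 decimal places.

1 2.429 11.658 11.173
2 1.466 2.686 17.916
3 0.704 0.619 21.153
4 0.338 0.143 22.707
5 0.162 0.033 23.452
final: 23.452 0.389

Arc 1: start y=7.590, vy=9.020 → t=2.429, apex=11.658, x_land=11.173, impact vy=-15.270
  bounce: vy ← 0.48·15.270 = 7.329
Arc 2: start y=0.000, vy=7.329 → t=1.466, apex=2.686, x_land=17.916, impact vy=-7.329
  bounce: vy ← 0.48·7.329 = 3.518
Arc 3: start y=0.000, vy=3.518 → t=0.704, apex=0.619, x_land=21.153, impact vy=-3.518
  bounce: vy ← 0.48·3.518 = 1.689
Arc 4: start y=0.000, vy=1.689 → t=0.338, apex=0.143, x_land=22.707, impact vy=-1.689
  bounce: vy ← 0.48·1.689 = 0.811
Arc 5: start y=0.000, vy=0.811 → t=0.162, apex=0.033, x_land=23.452, impact vy=-0.811
  bounce: vy ← 0.48·0.811 = 0.389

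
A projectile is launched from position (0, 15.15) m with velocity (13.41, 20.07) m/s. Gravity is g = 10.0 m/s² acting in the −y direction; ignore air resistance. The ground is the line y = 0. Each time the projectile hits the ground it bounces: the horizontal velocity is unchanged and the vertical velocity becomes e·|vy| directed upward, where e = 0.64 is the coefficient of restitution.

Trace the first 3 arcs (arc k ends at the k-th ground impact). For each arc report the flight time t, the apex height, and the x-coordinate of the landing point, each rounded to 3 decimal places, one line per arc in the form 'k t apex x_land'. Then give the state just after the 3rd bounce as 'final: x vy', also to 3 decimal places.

Arc 1: start y=15.150, vy=20.070 → t=4.664, apex=35.290, x_land=62.540, impact vy=-26.567
  bounce: vy ← 0.64·26.567 = 17.003
Arc 2: start y=0.000, vy=17.003 → t=3.401, apex=14.455, x_land=108.142, impact vy=-17.003
  bounce: vy ← 0.64·17.003 = 10.882
Arc 3: start y=0.000, vy=10.882 → t=2.176, apex=5.921, x_land=137.327, impact vy=-10.882
  bounce: vy ← 0.64·10.882 = 6.964

1 4.664 35.290 62.540
2 3.401 14.455 108.142
3 2.176 5.921 137.327
final: 137.327 6.964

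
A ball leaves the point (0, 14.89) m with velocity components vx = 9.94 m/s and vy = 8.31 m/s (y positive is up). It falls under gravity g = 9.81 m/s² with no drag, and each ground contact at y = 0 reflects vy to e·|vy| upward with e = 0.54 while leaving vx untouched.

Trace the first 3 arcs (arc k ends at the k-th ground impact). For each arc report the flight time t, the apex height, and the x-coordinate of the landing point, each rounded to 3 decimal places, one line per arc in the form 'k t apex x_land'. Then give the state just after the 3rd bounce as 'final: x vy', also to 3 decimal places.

Arc 1: start y=14.890, vy=8.310 → t=2.784, apex=18.410, x_land=27.677, impact vy=-19.005
  bounce: vy ← 0.54·19.005 = 10.263
Arc 2: start y=0.000, vy=10.263 → t=2.092, apex=5.368, x_land=48.475, impact vy=-10.263
  bounce: vy ← 0.54·10.263 = 5.542
Arc 3: start y=0.000, vy=5.542 → t=1.130, apex=1.565, x_land=59.706, impact vy=-5.542
  bounce: vy ← 0.54·5.542 = 2.993

1 2.784 18.410 27.677
2 2.092 5.368 48.475
3 1.130 1.565 59.706
final: 59.706 2.993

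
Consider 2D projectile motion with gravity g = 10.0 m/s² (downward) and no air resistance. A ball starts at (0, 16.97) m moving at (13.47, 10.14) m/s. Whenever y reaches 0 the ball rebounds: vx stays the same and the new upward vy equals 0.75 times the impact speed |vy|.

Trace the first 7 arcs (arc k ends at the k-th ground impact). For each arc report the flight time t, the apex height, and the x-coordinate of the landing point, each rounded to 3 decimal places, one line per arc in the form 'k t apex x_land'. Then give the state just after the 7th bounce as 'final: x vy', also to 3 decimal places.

1 3.117 22.111 41.985
2 3.154 12.437 84.474
3 2.366 6.996 116.341
4 1.774 3.935 140.241
5 1.331 2.214 158.166
6 0.998 1.245 171.610
7 0.749 0.700 181.693
final: 181.693 2.807

Arc 1: start y=16.970, vy=10.140 → t=3.117, apex=22.111, x_land=41.985, impact vy=-21.029
  bounce: vy ← 0.75·21.029 = 15.772
Arc 2: start y=0.000, vy=15.772 → t=3.154, apex=12.437, x_land=84.474, impact vy=-15.772
  bounce: vy ← 0.75·15.772 = 11.829
Arc 3: start y=0.000, vy=11.829 → t=2.366, apex=6.996, x_land=116.341, impact vy=-11.829
  bounce: vy ← 0.75·11.829 = 8.872
Arc 4: start y=0.000, vy=8.872 → t=1.774, apex=3.935, x_land=140.241, impact vy=-8.872
  bounce: vy ← 0.75·8.872 = 6.654
Arc 5: start y=0.000, vy=6.654 → t=1.331, apex=2.214, x_land=158.166, impact vy=-6.654
  bounce: vy ← 0.75·6.654 = 4.990
Arc 6: start y=0.000, vy=4.990 → t=0.998, apex=1.245, x_land=171.610, impact vy=-4.990
  bounce: vy ← 0.75·4.990 = 3.743
Arc 7: start y=0.000, vy=3.743 → t=0.749, apex=0.700, x_land=181.693, impact vy=-3.743
  bounce: vy ← 0.75·3.743 = 2.807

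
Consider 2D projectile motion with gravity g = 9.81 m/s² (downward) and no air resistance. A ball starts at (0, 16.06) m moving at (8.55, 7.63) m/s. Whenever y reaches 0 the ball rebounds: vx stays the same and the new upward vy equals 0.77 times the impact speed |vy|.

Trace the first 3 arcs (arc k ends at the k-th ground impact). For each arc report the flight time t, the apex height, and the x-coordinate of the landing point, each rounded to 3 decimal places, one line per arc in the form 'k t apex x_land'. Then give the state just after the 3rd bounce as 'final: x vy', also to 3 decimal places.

1 2.747 19.027 23.490
2 3.033 11.281 49.423
3 2.335 6.689 69.391
final: 69.391 8.821

Arc 1: start y=16.060, vy=7.630 → t=2.747, apex=19.027, x_land=23.490, impact vy=-19.321
  bounce: vy ← 0.77·19.321 = 14.877
Arc 2: start y=0.000, vy=14.877 → t=3.033, apex=11.281, x_land=49.423, impact vy=-14.877
  bounce: vy ← 0.77·14.877 = 11.456
Arc 3: start y=0.000, vy=11.456 → t=2.335, apex=6.689, x_land=69.391, impact vy=-11.456
  bounce: vy ← 0.77·11.456 = 8.821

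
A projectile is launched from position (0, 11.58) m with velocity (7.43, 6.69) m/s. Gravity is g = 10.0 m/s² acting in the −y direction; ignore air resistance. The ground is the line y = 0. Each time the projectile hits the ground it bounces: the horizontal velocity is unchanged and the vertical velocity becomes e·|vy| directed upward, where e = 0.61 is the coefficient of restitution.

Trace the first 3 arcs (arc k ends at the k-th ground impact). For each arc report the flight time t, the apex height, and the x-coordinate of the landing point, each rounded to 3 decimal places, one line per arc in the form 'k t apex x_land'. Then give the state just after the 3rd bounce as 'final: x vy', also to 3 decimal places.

1 2.331 13.818 17.322
2 2.028 5.142 32.391
3 1.237 1.913 41.583
final: 41.583 3.773

Arc 1: start y=11.580, vy=6.690 → t=2.331, apex=13.818, x_land=17.322, impact vy=-16.624
  bounce: vy ← 0.61·16.624 = 10.141
Arc 2: start y=0.000, vy=10.141 → t=2.028, apex=5.142, x_land=32.391, impact vy=-10.141
  bounce: vy ← 0.61·10.141 = 6.186
Arc 3: start y=0.000, vy=6.186 → t=1.237, apex=1.913, x_land=41.583, impact vy=-6.186
  bounce: vy ← 0.61·6.186 = 3.773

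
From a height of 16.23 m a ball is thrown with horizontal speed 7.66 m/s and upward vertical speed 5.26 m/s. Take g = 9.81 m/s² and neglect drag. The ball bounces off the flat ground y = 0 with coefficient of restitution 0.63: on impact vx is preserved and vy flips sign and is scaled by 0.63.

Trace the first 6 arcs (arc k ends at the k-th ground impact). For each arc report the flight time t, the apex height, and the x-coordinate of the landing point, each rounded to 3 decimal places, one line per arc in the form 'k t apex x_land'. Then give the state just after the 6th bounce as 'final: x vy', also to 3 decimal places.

1 2.433 17.640 18.634
2 2.389 7.001 36.937
3 1.505 2.779 48.468
4 0.948 1.103 55.733
5 0.597 0.438 60.310
6 0.376 0.174 63.193
final: 63.193 1.163

Arc 1: start y=16.230, vy=5.260 → t=2.433, apex=17.640, x_land=18.634, impact vy=-18.604
  bounce: vy ← 0.63·18.604 = 11.720
Arc 2: start y=0.000, vy=11.720 → t=2.389, apex=7.001, x_land=36.937, impact vy=-11.720
  bounce: vy ← 0.63·11.720 = 7.384
Arc 3: start y=0.000, vy=7.384 → t=1.505, apex=2.779, x_land=48.468, impact vy=-7.384
  bounce: vy ← 0.63·7.384 = 4.652
Arc 4: start y=0.000, vy=4.652 → t=0.948, apex=1.103, x_land=55.733, impact vy=-4.652
  bounce: vy ← 0.63·4.652 = 2.931
Arc 5: start y=0.000, vy=2.931 → t=0.597, apex=0.438, x_land=60.310, impact vy=-2.931
  bounce: vy ← 0.63·2.931 = 1.846
Arc 6: start y=0.000, vy=1.846 → t=0.376, apex=0.174, x_land=63.193, impact vy=-1.846
  bounce: vy ← 0.63·1.846 = 1.163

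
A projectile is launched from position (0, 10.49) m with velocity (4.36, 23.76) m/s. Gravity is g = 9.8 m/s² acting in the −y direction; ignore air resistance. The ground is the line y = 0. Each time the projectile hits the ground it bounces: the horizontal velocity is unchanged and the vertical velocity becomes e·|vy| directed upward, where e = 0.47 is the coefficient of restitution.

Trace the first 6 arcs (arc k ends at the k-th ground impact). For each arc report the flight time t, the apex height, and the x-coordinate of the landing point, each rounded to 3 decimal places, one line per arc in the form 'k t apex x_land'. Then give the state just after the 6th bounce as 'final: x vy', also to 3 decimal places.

Arc 1: start y=10.490, vy=23.760 → t=5.256, apex=39.293, x_land=22.917, impact vy=-27.751
  bounce: vy ← 0.47·27.751 = 13.043
Arc 2: start y=0.000, vy=13.043 → t=2.662, apex=8.680, x_land=34.523, impact vy=-13.043
  bounce: vy ← 0.47·13.043 = 6.130
Arc 3: start y=0.000, vy=6.130 → t=1.251, apex=1.917, x_land=39.978, impact vy=-6.130
  bounce: vy ← 0.47·6.130 = 2.881
Arc 4: start y=0.000, vy=2.881 → t=0.588, apex=0.424, x_land=42.542, impact vy=-2.881
  bounce: vy ← 0.47·2.881 = 1.354
Arc 5: start y=0.000, vy=1.354 → t=0.276, apex=0.094, x_land=43.746, impact vy=-1.354
  bounce: vy ← 0.47·1.354 = 0.636
Arc 6: start y=0.000, vy=0.636 → t=0.130, apex=0.021, x_land=44.313, impact vy=-0.636
  bounce: vy ← 0.47·0.636 = 0.299

1 5.256 39.293 22.917
2 2.662 8.680 34.523
3 1.251 1.917 39.978
4 0.588 0.424 42.542
5 0.276 0.094 43.746
6 0.130 0.021 44.313
final: 44.313 0.299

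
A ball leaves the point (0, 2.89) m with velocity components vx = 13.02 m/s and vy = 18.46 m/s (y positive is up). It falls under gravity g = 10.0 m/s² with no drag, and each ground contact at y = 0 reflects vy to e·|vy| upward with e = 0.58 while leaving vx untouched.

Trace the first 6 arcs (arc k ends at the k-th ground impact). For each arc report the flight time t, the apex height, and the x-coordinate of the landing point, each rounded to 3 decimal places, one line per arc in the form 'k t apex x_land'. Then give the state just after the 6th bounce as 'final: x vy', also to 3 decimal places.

1 3.842 19.929 50.028
2 2.316 6.704 80.181
3 1.343 2.255 97.669
4 0.779 0.759 107.812
5 0.452 0.255 113.696
6 0.262 0.086 117.108
final: 117.108 0.760

Arc 1: start y=2.890, vy=18.460 → t=3.842, apex=19.929, x_land=50.028, impact vy=-19.964
  bounce: vy ← 0.58·19.964 = 11.579
Arc 2: start y=0.000, vy=11.579 → t=2.316, apex=6.704, x_land=80.181, impact vy=-11.579
  bounce: vy ← 0.58·11.579 = 6.716
Arc 3: start y=0.000, vy=6.716 → t=1.343, apex=2.255, x_land=97.669, impact vy=-6.716
  bounce: vy ← 0.58·6.716 = 3.895
Arc 4: start y=0.000, vy=3.895 → t=0.779, apex=0.759, x_land=107.812, impact vy=-3.895
  bounce: vy ← 0.58·3.895 = 2.259
Arc 5: start y=0.000, vy=2.259 → t=0.452, apex=0.255, x_land=113.696, impact vy=-2.259
  bounce: vy ← 0.58·2.259 = 1.310
Arc 6: start y=0.000, vy=1.310 → t=0.262, apex=0.086, x_land=117.108, impact vy=-1.310
  bounce: vy ← 0.58·1.310 = 0.760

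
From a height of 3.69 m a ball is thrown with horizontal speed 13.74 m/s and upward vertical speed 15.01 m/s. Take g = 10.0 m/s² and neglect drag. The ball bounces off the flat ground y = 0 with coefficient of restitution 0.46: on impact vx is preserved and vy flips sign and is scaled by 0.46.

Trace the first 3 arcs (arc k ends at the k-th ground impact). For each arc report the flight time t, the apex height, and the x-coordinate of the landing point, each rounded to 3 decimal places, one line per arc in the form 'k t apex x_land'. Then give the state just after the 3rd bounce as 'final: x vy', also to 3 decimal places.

Arc 1: start y=3.690, vy=15.010 → t=3.230, apex=14.955, x_land=44.386, impact vy=-17.295
  bounce: vy ← 0.46·17.295 = 7.955
Arc 2: start y=0.000, vy=7.955 → t=1.591, apex=3.164, x_land=66.248, impact vy=-7.955
  bounce: vy ← 0.46·7.955 = 3.660
Arc 3: start y=0.000, vy=3.660 → t=0.732, apex=0.670, x_land=76.304, impact vy=-3.660
  bounce: vy ← 0.46·3.660 = 1.683

1 3.230 14.955 44.386
2 1.591 3.164 66.248
3 0.732 0.670 76.304
final: 76.304 1.683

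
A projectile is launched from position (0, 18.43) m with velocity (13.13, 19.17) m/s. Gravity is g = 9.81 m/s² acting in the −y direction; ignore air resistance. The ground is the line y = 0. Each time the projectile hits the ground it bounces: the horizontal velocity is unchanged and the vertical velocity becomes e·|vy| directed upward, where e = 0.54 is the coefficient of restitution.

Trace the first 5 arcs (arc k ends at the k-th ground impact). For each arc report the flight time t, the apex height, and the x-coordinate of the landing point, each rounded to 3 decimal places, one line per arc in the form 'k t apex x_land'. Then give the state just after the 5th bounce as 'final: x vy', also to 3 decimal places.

Arc 1: start y=18.430, vy=19.170 → t=4.707, apex=37.160, x_land=61.797, impact vy=-27.002
  bounce: vy ← 0.54·27.002 = 14.581
Arc 2: start y=0.000, vy=14.581 → t=2.973, apex=10.836, x_land=100.828, impact vy=-14.581
  bounce: vy ← 0.54·14.581 = 7.874
Arc 3: start y=0.000, vy=7.874 → t=1.605, apex=3.160, x_land=121.905, impact vy=-7.874
  bounce: vy ← 0.54·7.874 = 4.252
Arc 4: start y=0.000, vy=4.252 → t=0.867, apex=0.921, x_land=133.286, impact vy=-4.252
  bounce: vy ← 0.54·4.252 = 2.296
Arc 5: start y=0.000, vy=2.296 → t=0.468, apex=0.269, x_land=139.432, impact vy=-2.296
  bounce: vy ← 0.54·2.296 = 1.240

1 4.707 37.160 61.797
2 2.973 10.836 100.828
3 1.605 3.160 121.905
4 0.867 0.921 133.286
5 0.468 0.269 139.432
final: 139.432 1.240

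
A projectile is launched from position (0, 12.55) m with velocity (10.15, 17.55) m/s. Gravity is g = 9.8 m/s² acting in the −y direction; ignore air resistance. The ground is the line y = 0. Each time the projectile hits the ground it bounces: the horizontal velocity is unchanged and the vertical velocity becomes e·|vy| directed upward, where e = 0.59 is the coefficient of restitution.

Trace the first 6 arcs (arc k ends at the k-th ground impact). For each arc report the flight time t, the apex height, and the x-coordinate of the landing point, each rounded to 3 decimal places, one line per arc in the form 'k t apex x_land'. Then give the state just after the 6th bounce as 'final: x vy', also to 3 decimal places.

Arc 1: start y=12.550, vy=17.550 → t=4.193, apex=28.264, x_land=42.554, impact vy=-23.537
  bounce: vy ← 0.59·23.537 = 13.887
Arc 2: start y=0.000, vy=13.887 → t=2.834, apex=9.839, x_land=71.320, impact vy=-13.887
  bounce: vy ← 0.59·13.887 = 8.193
Arc 3: start y=0.000, vy=8.193 → t=1.672, apex=3.425, x_land=88.291, impact vy=-8.193
  bounce: vy ← 0.59·8.193 = 4.834
Arc 4: start y=0.000, vy=4.834 → t=0.987, apex=1.192, x_land=98.304, impact vy=-4.834
  bounce: vy ← 0.59·4.834 = 2.852
Arc 5: start y=0.000, vy=2.852 → t=0.582, apex=0.415, x_land=104.212, impact vy=-2.852
  bounce: vy ← 0.59·2.852 = 1.683
Arc 6: start y=0.000, vy=1.683 → t=0.343, apex=0.144, x_land=107.698, impact vy=-1.683
  bounce: vy ← 0.59·1.683 = 0.993

1 4.193 28.264 42.554
2 2.834 9.839 71.320
3 1.672 3.425 88.291
4 0.987 1.192 98.304
5 0.582 0.415 104.212
6 0.343 0.144 107.698
final: 107.698 0.993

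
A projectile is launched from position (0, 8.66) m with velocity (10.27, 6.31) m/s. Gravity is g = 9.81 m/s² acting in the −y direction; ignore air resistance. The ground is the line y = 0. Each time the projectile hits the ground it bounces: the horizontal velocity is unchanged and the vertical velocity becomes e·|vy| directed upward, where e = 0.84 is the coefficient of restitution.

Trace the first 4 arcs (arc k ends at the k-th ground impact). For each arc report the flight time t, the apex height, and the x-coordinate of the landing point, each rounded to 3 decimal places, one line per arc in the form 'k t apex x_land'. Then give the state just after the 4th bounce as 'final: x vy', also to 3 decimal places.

Arc 1: start y=8.660, vy=6.310 → t=2.119, apex=10.689, x_land=21.767, impact vy=-14.482
  bounce: vy ← 0.84·14.482 = 12.165
Arc 2: start y=0.000, vy=12.165 → t=2.480, apex=7.542, x_land=47.237, impact vy=-12.165
  bounce: vy ← 0.84·12.165 = 10.218
Arc 3: start y=0.000, vy=10.218 → t=2.083, apex=5.322, x_land=68.632, impact vy=-10.218
  bounce: vy ← 0.84·10.218 = 8.583
Arc 4: start y=0.000, vy=8.583 → t=1.750, apex=3.755, x_land=86.604, impact vy=-8.583
  bounce: vy ← 0.84·8.583 = 7.210

1 2.119 10.689 21.767
2 2.480 7.542 47.237
3 2.083 5.322 68.632
4 1.750 3.755 86.604
final: 86.604 7.210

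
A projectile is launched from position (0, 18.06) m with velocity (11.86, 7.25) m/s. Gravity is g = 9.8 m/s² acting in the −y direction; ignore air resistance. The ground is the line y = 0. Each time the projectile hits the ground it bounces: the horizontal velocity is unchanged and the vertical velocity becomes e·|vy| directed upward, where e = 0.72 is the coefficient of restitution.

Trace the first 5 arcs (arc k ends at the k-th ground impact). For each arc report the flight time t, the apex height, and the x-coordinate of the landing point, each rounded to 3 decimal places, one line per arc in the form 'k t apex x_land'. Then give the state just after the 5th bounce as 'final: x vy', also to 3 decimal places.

1 2.797 20.742 33.175
2 2.963 10.753 68.313
3 2.133 5.574 93.612
4 1.536 2.890 111.827
5 1.106 1.498 124.942
final: 124.942 3.901

Arc 1: start y=18.060, vy=7.250 → t=2.797, apex=20.742, x_land=33.175, impact vy=-20.163
  bounce: vy ← 0.72·20.163 = 14.517
Arc 2: start y=0.000, vy=14.517 → t=2.963, apex=10.753, x_land=68.313, impact vy=-14.517
  bounce: vy ← 0.72·14.517 = 10.452
Arc 3: start y=0.000, vy=10.452 → t=2.133, apex=5.574, x_land=93.612, impact vy=-10.452
  bounce: vy ← 0.72·10.452 = 7.526
Arc 4: start y=0.000, vy=7.526 → t=1.536, apex=2.890, x_land=111.827, impact vy=-7.526
  bounce: vy ← 0.72·7.526 = 5.419
Arc 5: start y=0.000, vy=5.419 → t=1.106, apex=1.498, x_land=124.942, impact vy=-5.419
  bounce: vy ← 0.72·5.419 = 3.901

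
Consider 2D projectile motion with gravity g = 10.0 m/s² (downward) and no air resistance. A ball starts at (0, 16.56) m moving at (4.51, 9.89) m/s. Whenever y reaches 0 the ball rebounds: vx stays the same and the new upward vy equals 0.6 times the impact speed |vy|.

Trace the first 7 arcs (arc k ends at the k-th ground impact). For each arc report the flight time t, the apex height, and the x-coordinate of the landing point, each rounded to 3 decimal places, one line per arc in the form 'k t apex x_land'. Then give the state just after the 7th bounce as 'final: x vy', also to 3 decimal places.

Arc 1: start y=16.560, vy=9.890 → t=3.060, apex=21.451, x_land=13.802, impact vy=-20.713
  bounce: vy ← 0.6·20.713 = 12.428
Arc 2: start y=0.000, vy=12.428 → t=2.486, apex=7.722, x_land=25.011, impact vy=-12.428
  bounce: vy ← 0.6·12.428 = 7.457
Arc 3: start y=0.000, vy=7.457 → t=1.491, apex=2.780, x_land=31.737, impact vy=-7.457
  bounce: vy ← 0.6·7.457 = 4.474
Arc 4: start y=0.000, vy=4.474 → t=0.895, apex=1.001, x_land=35.773, impact vy=-4.474
  bounce: vy ← 0.6·4.474 = 2.684
Arc 5: start y=0.000, vy=2.684 → t=0.537, apex=0.360, x_land=38.194, impact vy=-2.684
  bounce: vy ← 0.6·2.684 = 1.611
Arc 6: start y=0.000, vy=1.611 → t=0.322, apex=0.130, x_land=39.647, impact vy=-1.611
  bounce: vy ← 0.6·1.611 = 0.966
Arc 7: start y=0.000, vy=0.966 → t=0.193, apex=0.047, x_land=40.518, impact vy=-0.966
  bounce: vy ← 0.6·0.966 = 0.580

1 3.060 21.451 13.802
2 2.486 7.722 25.011
3 1.491 2.780 31.737
4 0.895 1.001 35.773
5 0.537 0.360 38.194
6 0.322 0.130 39.647
7 0.193 0.047 40.518
final: 40.518 0.580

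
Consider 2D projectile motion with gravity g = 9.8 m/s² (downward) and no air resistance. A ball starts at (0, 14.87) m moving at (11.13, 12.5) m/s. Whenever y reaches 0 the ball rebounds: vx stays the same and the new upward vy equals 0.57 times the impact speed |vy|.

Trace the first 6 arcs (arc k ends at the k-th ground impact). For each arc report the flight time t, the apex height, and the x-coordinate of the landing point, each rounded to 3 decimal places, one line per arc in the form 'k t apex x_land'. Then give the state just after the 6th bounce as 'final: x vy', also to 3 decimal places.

1 3.435 22.842 38.227
2 2.461 7.421 65.622
3 1.403 2.411 81.237
4 0.800 0.783 90.137
5 0.456 0.255 95.211
6 0.260 0.083 98.103
final: 98.103 0.726

Arc 1: start y=14.870, vy=12.500 → t=3.435, apex=22.842, x_land=38.227, impact vy=-21.159
  bounce: vy ← 0.57·21.159 = 12.061
Arc 2: start y=0.000, vy=12.061 → t=2.461, apex=7.421, x_land=65.622, impact vy=-12.061
  bounce: vy ← 0.57·12.061 = 6.875
Arc 3: start y=0.000, vy=6.875 → t=1.403, apex=2.411, x_land=81.237, impact vy=-6.875
  bounce: vy ← 0.57·6.875 = 3.918
Arc 4: start y=0.000, vy=3.918 → t=0.800, apex=0.783, x_land=90.137, impact vy=-3.918
  bounce: vy ← 0.57·3.918 = 2.234
Arc 5: start y=0.000, vy=2.234 → t=0.456, apex=0.255, x_land=95.211, impact vy=-2.234
  bounce: vy ← 0.57·2.234 = 1.273
Arc 6: start y=0.000, vy=1.273 → t=0.260, apex=0.083, x_land=98.103, impact vy=-1.273
  bounce: vy ← 0.57·1.273 = 0.726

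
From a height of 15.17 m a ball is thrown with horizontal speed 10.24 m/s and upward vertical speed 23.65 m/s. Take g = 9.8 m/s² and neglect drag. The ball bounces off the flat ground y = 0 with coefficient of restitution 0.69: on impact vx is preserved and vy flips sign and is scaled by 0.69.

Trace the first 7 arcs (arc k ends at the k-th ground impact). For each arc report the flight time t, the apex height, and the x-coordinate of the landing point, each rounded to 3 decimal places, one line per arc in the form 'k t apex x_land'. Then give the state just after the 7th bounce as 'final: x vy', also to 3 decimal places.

1 5.400 43.707 55.295
2 4.122 20.809 97.499
3 2.844 9.907 126.620
4 1.962 4.717 146.713
5 1.354 2.246 160.578
6 0.934 1.069 170.144
7 0.645 0.509 176.745
final: 176.745 2.179

Arc 1: start y=15.170, vy=23.650 → t=5.400, apex=43.707, x_land=55.295, impact vy=-29.269
  bounce: vy ← 0.69·29.269 = 20.195
Arc 2: start y=0.000, vy=20.195 → t=4.122, apex=20.809, x_land=97.499, impact vy=-20.195
  bounce: vy ← 0.69·20.195 = 13.935
Arc 3: start y=0.000, vy=13.935 → t=2.844, apex=9.907, x_land=126.620, impact vy=-13.935
  bounce: vy ← 0.69·13.935 = 9.615
Arc 4: start y=0.000, vy=9.615 → t=1.962, apex=4.717, x_land=146.713, impact vy=-9.615
  bounce: vy ← 0.69·9.615 = 6.634
Arc 5: start y=0.000, vy=6.634 → t=1.354, apex=2.246, x_land=160.578, impact vy=-6.634
  bounce: vy ← 0.69·6.634 = 4.578
Arc 6: start y=0.000, vy=4.578 → t=0.934, apex=1.069, x_land=170.144, impact vy=-4.578
  bounce: vy ← 0.69·4.578 = 3.159
Arc 7: start y=0.000, vy=3.159 → t=0.645, apex=0.509, x_land=176.745, impact vy=-3.159
  bounce: vy ← 0.69·3.159 = 2.179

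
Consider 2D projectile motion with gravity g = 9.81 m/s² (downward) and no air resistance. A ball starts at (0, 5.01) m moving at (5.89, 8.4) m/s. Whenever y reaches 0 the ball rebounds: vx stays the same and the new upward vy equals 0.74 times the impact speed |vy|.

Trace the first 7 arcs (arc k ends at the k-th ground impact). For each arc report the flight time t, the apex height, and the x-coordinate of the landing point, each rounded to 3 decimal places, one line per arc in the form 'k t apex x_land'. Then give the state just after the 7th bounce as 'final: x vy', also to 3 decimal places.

1 2.181 8.606 12.845
2 1.960 4.713 24.392
3 1.451 2.581 32.937
4 1.074 1.413 39.260
5 0.794 0.774 43.939
6 0.588 0.424 47.402
7 0.435 0.232 49.964
final: 49.964 1.579

Arc 1: start y=5.010, vy=8.400 → t=2.181, apex=8.606, x_land=12.845, impact vy=-12.994
  bounce: vy ← 0.74·12.994 = 9.616
Arc 2: start y=0.000, vy=9.616 → t=1.960, apex=4.713, x_land=24.392, impact vy=-9.616
  bounce: vy ← 0.74·9.616 = 7.116
Arc 3: start y=0.000, vy=7.116 → t=1.451, apex=2.581, x_land=32.937, impact vy=-7.116
  bounce: vy ← 0.74·7.116 = 5.266
Arc 4: start y=0.000, vy=5.266 → t=1.074, apex=1.413, x_land=39.260, impact vy=-5.266
  bounce: vy ← 0.74·5.266 = 3.897
Arc 5: start y=0.000, vy=3.897 → t=0.794, apex=0.774, x_land=43.939, impact vy=-3.897
  bounce: vy ← 0.74·3.897 = 2.883
Arc 6: start y=0.000, vy=2.883 → t=0.588, apex=0.424, x_land=47.402, impact vy=-2.883
  bounce: vy ← 0.74·2.883 = 2.134
Arc 7: start y=0.000, vy=2.134 → t=0.435, apex=0.232, x_land=49.964, impact vy=-2.134
  bounce: vy ← 0.74·2.134 = 1.579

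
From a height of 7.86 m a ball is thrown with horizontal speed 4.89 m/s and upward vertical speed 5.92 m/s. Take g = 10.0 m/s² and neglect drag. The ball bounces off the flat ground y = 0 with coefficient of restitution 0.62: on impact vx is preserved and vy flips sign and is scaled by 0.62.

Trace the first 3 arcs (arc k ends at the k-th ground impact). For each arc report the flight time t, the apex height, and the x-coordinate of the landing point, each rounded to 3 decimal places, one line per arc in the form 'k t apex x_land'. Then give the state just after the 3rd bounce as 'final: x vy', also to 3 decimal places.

Arc 1: start y=7.860, vy=5.920 → t=1.979, apex=9.612, x_land=9.675, impact vy=-13.865
  bounce: vy ← 0.62·13.865 = 8.596
Arc 2: start y=0.000, vy=8.596 → t=1.719, apex=3.695, x_land=18.082, impact vy=-8.596
  bounce: vy ← 0.62·8.596 = 5.330
Arc 3: start y=0.000, vy=5.330 → t=1.066, apex=1.420, x_land=23.295, impact vy=-5.330
  bounce: vy ← 0.62·5.330 = 3.304

1 1.979 9.612 9.675
2 1.719 3.695 18.082
3 1.066 1.420 23.295
final: 23.295 3.304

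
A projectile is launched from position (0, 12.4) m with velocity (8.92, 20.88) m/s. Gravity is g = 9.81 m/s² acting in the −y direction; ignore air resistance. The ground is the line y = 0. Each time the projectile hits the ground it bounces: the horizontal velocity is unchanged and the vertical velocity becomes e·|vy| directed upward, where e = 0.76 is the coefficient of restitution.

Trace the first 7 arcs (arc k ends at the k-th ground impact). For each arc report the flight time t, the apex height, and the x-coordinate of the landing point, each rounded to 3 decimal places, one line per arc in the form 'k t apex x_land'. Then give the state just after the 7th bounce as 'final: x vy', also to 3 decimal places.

Arc 1: start y=12.400, vy=20.880 → t=4.785, apex=34.621, x_land=42.684, impact vy=-26.063
  bounce: vy ← 0.76·26.063 = 19.808
Arc 2: start y=0.000, vy=19.808 → t=4.038, apex=19.997, x_land=78.705, impact vy=-19.808
  bounce: vy ← 0.76·19.808 = 15.054
Arc 3: start y=0.000, vy=15.054 → t=3.069, apex=11.550, x_land=106.081, impact vy=-15.054
  bounce: vy ← 0.76·15.054 = 11.441
Arc 4: start y=0.000, vy=11.441 → t=2.332, apex=6.671, x_land=126.887, impact vy=-11.441
  bounce: vy ← 0.76·11.441 = 8.695
Arc 5: start y=0.000, vy=8.695 → t=1.773, apex=3.853, x_land=142.699, impact vy=-8.695
  bounce: vy ← 0.76·8.695 = 6.608
Arc 6: start y=0.000, vy=6.608 → t=1.347, apex=2.226, x_land=154.717, impact vy=-6.608
  bounce: vy ← 0.76·6.608 = 5.022
Arc 7: start y=0.000, vy=5.022 → t=1.024, apex=1.286, x_land=163.850, impact vy=-5.022
  bounce: vy ← 0.76·5.022 = 3.817

1 4.785 34.621 42.684
2 4.038 19.997 78.705
3 3.069 11.550 106.081
4 2.332 6.671 126.887
5 1.773 3.853 142.699
6 1.347 2.226 154.717
7 1.024 1.286 163.850
final: 163.850 3.817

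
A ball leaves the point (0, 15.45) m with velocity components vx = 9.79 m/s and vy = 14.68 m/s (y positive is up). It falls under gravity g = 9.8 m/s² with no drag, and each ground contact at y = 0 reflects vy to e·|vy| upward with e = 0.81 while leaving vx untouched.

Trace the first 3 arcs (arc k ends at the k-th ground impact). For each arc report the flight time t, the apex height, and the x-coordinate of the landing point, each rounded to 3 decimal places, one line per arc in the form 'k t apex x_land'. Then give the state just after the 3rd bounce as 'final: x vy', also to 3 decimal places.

1 3.821 26.445 37.408
2 3.763 17.351 74.253
3 3.048 11.384 104.097
final: 104.097 12.099

Arc 1: start y=15.450, vy=14.680 → t=3.821, apex=26.445, x_land=37.408, impact vy=-22.767
  bounce: vy ← 0.81·22.767 = 18.441
Arc 2: start y=0.000, vy=18.441 → t=3.763, apex=17.351, x_land=74.253, impact vy=-18.441
  bounce: vy ← 0.81·18.441 = 14.937
Arc 3: start y=0.000, vy=14.937 → t=3.048, apex=11.384, x_land=104.097, impact vy=-14.937
  bounce: vy ← 0.81·14.937 = 12.099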